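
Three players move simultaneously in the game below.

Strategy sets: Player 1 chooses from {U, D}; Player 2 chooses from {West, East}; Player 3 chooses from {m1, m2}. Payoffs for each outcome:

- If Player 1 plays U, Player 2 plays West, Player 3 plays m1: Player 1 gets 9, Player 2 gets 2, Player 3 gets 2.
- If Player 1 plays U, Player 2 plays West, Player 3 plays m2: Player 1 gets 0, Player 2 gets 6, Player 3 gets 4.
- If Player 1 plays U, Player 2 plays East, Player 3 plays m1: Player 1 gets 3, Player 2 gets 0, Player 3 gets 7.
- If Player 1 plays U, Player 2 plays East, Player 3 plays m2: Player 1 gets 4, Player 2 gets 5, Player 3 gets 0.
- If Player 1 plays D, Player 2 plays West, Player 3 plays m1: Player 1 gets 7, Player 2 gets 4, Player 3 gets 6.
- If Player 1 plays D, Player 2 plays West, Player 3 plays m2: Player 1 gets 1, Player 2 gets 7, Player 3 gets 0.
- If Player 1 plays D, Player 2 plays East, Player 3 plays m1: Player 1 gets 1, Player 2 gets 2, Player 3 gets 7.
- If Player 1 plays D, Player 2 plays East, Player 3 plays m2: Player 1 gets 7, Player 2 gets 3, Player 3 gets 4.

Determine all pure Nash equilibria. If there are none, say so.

(U, West, m1): Player 3 can switch to m2 (2 → 4). Not NE.
(U, West, m2): Player 1 can switch to D (0 → 1). Not NE.
(U, East, m1): Player 2 can switch to West (0 → 2). Not NE.
(U, East, m2): Player 1 can switch to D (4 → 7). Not NE.
(D, West, m1): Player 1 can switch to U (7 → 9). Not NE.
(D, West, m2): Player 3 can switch to m1 (0 → 6). Not NE.
(D, East, m1): Player 1 can switch to U (1 → 3). Not NE.
(D, East, m2): Player 2 can switch to West (3 → 7). Not NE.

There is no pure-strategy Nash equilibrium.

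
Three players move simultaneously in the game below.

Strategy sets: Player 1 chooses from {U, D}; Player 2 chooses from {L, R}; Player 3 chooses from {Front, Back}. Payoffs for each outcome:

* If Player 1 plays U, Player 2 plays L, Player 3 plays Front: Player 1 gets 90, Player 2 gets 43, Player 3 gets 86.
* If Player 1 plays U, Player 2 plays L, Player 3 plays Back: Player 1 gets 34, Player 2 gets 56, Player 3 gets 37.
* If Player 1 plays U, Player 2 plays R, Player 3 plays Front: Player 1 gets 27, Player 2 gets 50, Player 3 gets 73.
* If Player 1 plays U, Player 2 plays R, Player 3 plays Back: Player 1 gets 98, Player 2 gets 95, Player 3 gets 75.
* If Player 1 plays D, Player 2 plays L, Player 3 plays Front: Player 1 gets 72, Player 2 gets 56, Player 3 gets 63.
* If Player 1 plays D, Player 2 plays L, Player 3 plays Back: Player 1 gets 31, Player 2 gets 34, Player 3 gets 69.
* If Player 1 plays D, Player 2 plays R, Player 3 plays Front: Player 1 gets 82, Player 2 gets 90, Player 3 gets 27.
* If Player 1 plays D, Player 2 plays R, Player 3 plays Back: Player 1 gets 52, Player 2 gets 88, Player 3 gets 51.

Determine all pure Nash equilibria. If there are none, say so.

The unique pure-strategy Nash equilibrium is (U, R, Back).

(U, L, Front): Player 2 can switch to R (43 → 50). Not NE.
(U, L, Back): Player 2 can switch to R (56 → 95). Not NE.
(U, R, Front): Player 1 can switch to D (27 → 82). Not NE.
(U, R, Back): Player 1 gets 98, best alternative 52; Player 2 gets 95, best alternative 56; Player 3 gets 75, best alternative 73. No profitable deviation — NE.
(D, L, Front): Player 1 can switch to U (72 → 90). Not NE.
(D, L, Back): Player 1 can switch to U (31 → 34). Not NE.
(D, R, Front): Player 3 can switch to Back (27 → 51). Not NE.
(The remaining 1 profile has a profitable deviation by the same check.)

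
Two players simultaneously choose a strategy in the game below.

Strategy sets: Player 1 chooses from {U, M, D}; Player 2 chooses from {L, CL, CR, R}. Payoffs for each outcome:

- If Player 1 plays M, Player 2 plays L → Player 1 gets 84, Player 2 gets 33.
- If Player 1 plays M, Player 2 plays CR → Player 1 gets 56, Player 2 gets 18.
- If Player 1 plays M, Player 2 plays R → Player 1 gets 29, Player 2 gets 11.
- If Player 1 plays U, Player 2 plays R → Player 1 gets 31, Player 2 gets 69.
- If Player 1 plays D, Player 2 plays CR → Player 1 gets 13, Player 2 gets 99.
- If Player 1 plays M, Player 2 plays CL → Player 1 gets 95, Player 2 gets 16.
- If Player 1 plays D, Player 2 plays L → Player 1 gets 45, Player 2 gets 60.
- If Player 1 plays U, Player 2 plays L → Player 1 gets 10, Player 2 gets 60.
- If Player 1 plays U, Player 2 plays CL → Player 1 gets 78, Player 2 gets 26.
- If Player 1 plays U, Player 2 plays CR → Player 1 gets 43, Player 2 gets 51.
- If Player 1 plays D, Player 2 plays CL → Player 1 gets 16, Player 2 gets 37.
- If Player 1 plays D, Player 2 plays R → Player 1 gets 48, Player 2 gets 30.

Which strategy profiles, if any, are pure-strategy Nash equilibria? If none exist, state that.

Pure NE: (M, L)

Player 1 against L: payoffs 10, 84, 45 → best response M.
Player 1 against CL: payoffs 78, 95, 16 → best response M.
Player 1 against CR: payoffs 43, 56, 13 → best response M.
Player 1 against R: payoffs 31, 29, 48 → best response D.
Player 2 against U: payoffs 60, 26, 51, 69 → best response R.
Player 2 against M: payoffs 33, 16, 18, 11 → best response L.
Player 2 against D: payoffs 60, 37, 99, 30 → best response CR.
Mutual best responses: (M, L).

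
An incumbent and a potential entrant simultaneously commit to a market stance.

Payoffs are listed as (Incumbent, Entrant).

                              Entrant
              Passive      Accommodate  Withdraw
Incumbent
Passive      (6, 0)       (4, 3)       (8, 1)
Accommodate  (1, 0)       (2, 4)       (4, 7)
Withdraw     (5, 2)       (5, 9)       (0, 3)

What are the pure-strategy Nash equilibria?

The unique pure-strategy Nash equilibrium is (Withdraw, Accommodate).

Incumbent against Passive: payoffs 6, 1, 5 → best response Passive.
Incumbent against Accommodate: payoffs 4, 2, 5 → best response Withdraw.
Incumbent against Withdraw: payoffs 8, 4, 0 → best response Passive.
Entrant against Passive: payoffs 0, 3, 1 → best response Accommodate.
Entrant against Accommodate: payoffs 0, 4, 7 → best response Withdraw.
Entrant against Withdraw: payoffs 2, 9, 3 → best response Accommodate.
Mutual best responses: (Withdraw, Accommodate).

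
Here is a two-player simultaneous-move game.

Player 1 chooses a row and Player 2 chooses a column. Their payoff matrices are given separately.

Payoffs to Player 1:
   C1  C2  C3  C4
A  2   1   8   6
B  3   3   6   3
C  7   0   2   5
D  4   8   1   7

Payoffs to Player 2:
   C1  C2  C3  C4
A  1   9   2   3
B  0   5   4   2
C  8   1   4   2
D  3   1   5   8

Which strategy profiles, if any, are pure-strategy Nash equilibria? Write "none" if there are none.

Player 1 against C1: payoffs 2, 3, 7, 4 → best response C.
Player 1 against C2: payoffs 1, 3, 0, 8 → best response D.
Player 1 against C3: payoffs 8, 6, 2, 1 → best response A.
Player 1 against C4: payoffs 6, 3, 5, 7 → best response D.
Player 2 against A: payoffs 1, 9, 2, 3 → best response C2.
Player 2 against B: payoffs 0, 5, 4, 2 → best response C2.
Player 2 against C: payoffs 8, 1, 4, 2 → best response C1.
Player 2 against D: payoffs 3, 1, 5, 8 → best response C4.
Mutual best responses: (C, C1); (D, C4).

(C, C1) and (D, C4)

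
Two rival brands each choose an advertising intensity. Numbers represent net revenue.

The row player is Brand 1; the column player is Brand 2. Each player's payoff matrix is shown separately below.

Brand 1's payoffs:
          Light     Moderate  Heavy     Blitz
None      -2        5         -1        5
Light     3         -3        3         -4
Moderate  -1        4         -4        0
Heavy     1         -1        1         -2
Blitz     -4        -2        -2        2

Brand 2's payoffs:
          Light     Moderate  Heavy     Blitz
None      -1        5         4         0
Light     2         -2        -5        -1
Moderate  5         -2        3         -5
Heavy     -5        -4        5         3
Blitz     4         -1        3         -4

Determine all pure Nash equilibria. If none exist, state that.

(None, Moderate) and (Light, Light)

Brand 1 against Light: payoffs -2, 3, -1, 1, -4 → best response Light.
Brand 1 against Moderate: payoffs 5, -3, 4, -1, -2 → best response None.
Brand 1 against Heavy: payoffs -1, 3, -4, 1, -2 → best response Light.
Brand 1 against Blitz: payoffs 5, -4, 0, -2, 2 → best response None.
Brand 2 against None: payoffs -1, 5, 4, 0 → best response Moderate.
Brand 2 against Light: payoffs 2, -2, -5, -1 → best response Light.
Brand 2 against Moderate: payoffs 5, -2, 3, -5 → best response Light.
Brand 2 against Heavy: payoffs -5, -4, 5, 3 → best response Heavy.
Brand 2 against Blitz: payoffs 4, -1, 3, -4 → best response Light.
Mutual best responses: (None, Moderate); (Light, Light).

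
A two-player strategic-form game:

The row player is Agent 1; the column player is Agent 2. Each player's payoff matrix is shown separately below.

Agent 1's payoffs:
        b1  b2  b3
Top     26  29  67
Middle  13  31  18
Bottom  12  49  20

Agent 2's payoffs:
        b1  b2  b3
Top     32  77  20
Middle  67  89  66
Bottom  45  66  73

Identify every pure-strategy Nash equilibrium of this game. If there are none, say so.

There is no pure-strategy Nash equilibrium.

Check each profile: it is a Nash equilibrium iff no player can strictly gain by switching unilaterally.
(Top, b1): Agent 2 can switch to b2 (32 → 77). Not NE.
(Top, b2): Agent 1 can switch to Middle (29 → 31). Not NE.
(Top, b3): Agent 2 can switch to b1 (20 → 32). Not NE.
(Middle, b1): Agent 1 can switch to Top (13 → 26). Not NE.
(Middle, b2): Agent 1 can switch to Bottom (31 → 49). Not NE.
(Middle, b3): Agent 1 can switch to Top (18 → 67). Not NE.
(The remaining 3 profiles each have a profitable deviation by the same check.)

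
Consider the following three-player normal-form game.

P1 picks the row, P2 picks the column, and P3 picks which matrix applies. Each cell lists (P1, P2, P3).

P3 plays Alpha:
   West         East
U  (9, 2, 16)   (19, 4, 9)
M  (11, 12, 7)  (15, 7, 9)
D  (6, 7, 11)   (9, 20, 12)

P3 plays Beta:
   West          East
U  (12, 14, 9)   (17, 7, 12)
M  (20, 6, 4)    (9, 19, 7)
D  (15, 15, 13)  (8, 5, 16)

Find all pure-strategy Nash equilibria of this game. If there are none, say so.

Pure NE: (M, West, Alpha)

For each player, find the best response to each opponent profile; mutual best responses are the pure NE.
P1 against (West, Alpha): payoffs 9, 11, 6 → best response M.
P1 against (West, Beta): payoffs 12, 20, 15 → best response M.
P1 against (East, Alpha): payoffs 19, 15, 9 → best response U.
P1 against (East, Beta): payoffs 17, 9, 8 → best response U.
P2 against (U, Alpha): payoffs 2, 4 → best response East.
P2 against (U, Beta): payoffs 14, 7 → best response West.
P2 against (M, Alpha): payoffs 12, 7 → best response West.
P2 against (M, Beta): payoffs 6, 19 → best response East.
P2 against (D, Alpha): payoffs 7, 20 → best response East.
P2 against (D, Beta): payoffs 15, 5 → best response West.
P3 against (U, West): payoffs 16, 9 → best response Alpha.
P3 against (U, East): payoffs 9, 12 → best response Beta.
P3 against (M, West): payoffs 7, 4 → best response Alpha.
P3 against (M, East): payoffs 9, 7 → best response Alpha.
P3 against (D, West): payoffs 11, 13 → best response Beta.
P3 against (D, East): payoffs 12, 16 → best response Beta.
Mutual best responses: (M, West, Alpha).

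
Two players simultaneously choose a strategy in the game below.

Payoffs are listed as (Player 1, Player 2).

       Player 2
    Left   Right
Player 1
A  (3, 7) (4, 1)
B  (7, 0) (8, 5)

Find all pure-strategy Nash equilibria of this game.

(A, Left): Player 1 can switch to B (3 → 7). Not NE.
(A, Right): Player 1 can switch to B (4 → 8). Not NE.
(B, Left): Player 2 can switch to Right (0 → 5). Not NE.
(B, Right): Player 1 gets 8, best alternative 4; Player 2 gets 5, best alternative 0. No profitable deviation — NE.

Pure NE: (B, Right)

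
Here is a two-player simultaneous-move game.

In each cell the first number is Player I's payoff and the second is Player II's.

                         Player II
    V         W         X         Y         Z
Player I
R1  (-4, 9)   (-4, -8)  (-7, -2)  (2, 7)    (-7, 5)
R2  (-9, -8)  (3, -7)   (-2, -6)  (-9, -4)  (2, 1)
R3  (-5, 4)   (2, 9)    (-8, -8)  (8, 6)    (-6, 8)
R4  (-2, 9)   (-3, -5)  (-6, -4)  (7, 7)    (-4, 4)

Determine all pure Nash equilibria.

The pure Nash equilibria are (R2, Z); (R4, V).

(R1, V): Player I can switch to R4 (-4 → -2). Not NE.
(R1, W): Player I can switch to R2 (-4 → 3). Not NE.
(R1, X): Player I can switch to R2 (-7 → -2). Not NE.
(R1, Y): Player I can switch to R3 (2 → 8). Not NE.
(R1, Z): Player I can switch to R2 (-7 → 2). Not NE.
(R2, V): Player I can switch to R1 (-9 → -4). Not NE.
(R2, Z): Player I gets 2, best alternative -4; Player II gets 1, best alternative -4. No profitable deviation — NE.
(R4, V): Player I gets -2, best alternative -4; Player II gets 9, best alternative 7. No profitable deviation — NE.
(The remaining 12 profiles each have a profitable deviation by the same check.)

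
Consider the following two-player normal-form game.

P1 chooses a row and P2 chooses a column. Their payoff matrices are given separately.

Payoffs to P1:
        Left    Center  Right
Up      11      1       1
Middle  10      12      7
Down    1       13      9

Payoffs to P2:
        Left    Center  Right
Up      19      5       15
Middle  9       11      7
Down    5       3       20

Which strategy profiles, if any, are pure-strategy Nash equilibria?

(Up, Left): P1 gets 11, best alternative 10; P2 gets 19, best alternative 15. No profitable deviation — NE.
(Up, Center): P1 can switch to Middle (1 → 12). Not NE.
(Up, Right): P1 can switch to Middle (1 → 7). Not NE.
(Middle, Left): P1 can switch to Up (10 → 11). Not NE.
(Middle, Center): P1 can switch to Down (12 → 13). Not NE.
(Middle, Right): P1 can switch to Down (7 → 9). Not NE.
(Down, Left): P1 can switch to Up (1 → 11). Not NE.
(Down, Right): P1 gets 9, best alternative 7; P2 gets 20, best alternative 5. No profitable deviation — NE.
(The remaining 1 profile has a profitable deviation by the same check.)

Pure-strategy Nash equilibria: (Up, Left) and (Down, Right)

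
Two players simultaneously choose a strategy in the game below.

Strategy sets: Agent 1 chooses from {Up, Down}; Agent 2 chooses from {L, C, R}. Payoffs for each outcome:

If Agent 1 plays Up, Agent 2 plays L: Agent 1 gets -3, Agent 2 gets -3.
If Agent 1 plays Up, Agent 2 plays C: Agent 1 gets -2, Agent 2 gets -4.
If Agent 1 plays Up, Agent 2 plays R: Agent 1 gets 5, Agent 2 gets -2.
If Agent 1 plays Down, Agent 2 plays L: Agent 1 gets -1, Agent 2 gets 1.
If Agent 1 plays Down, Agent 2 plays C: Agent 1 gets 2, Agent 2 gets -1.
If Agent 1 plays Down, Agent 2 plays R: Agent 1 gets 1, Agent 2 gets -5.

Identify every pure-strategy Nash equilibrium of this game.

(Up, L): Agent 1 can switch to Down (-3 → -1). Not NE.
(Up, C): Agent 1 can switch to Down (-2 → 2). Not NE.
(Up, R): Agent 1 gets 5, best alternative 1; Agent 2 gets -2, best alternative -3. No profitable deviation — NE.
(Down, L): Agent 1 gets -1, best alternative -3; Agent 2 gets 1, best alternative -1. No profitable deviation — NE.
(Down, C): Agent 2 can switch to L (-1 → 1). Not NE.
(Down, R): Agent 1 can switch to Up (1 → 5). Not NE.

(Up, R), (Down, L)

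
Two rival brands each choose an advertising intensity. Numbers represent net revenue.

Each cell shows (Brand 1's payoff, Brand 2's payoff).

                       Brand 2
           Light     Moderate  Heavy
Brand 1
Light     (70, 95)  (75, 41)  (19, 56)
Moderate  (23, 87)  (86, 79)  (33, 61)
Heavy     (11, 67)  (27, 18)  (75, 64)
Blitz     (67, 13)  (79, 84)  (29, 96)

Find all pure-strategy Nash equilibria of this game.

(Light, Light)

Brand 1 against Light: payoffs 70, 23, 11, 67 → best response Light.
Brand 1 against Moderate: payoffs 75, 86, 27, 79 → best response Moderate.
Brand 1 against Heavy: payoffs 19, 33, 75, 29 → best response Heavy.
Brand 2 against Light: payoffs 95, 41, 56 → best response Light.
Brand 2 against Moderate: payoffs 87, 79, 61 → best response Light.
Brand 2 against Heavy: payoffs 67, 18, 64 → best response Light.
Brand 2 against Blitz: payoffs 13, 84, 96 → best response Heavy.
Mutual best responses: (Light, Light).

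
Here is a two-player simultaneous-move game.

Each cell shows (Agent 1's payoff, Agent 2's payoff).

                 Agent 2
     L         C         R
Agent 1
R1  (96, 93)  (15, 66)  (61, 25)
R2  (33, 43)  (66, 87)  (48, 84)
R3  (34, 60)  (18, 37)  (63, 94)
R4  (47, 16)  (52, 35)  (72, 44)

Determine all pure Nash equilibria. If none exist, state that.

(R1, L): Agent 1 gets 96, best alternative 47; Agent 2 gets 93, best alternative 66. No profitable deviation — NE.
(R1, C): Agent 1 can switch to R2 (15 → 66). Not NE.
(R1, R): Agent 1 can switch to R3 (61 → 63). Not NE.
(R2, L): Agent 1 can switch to R1 (33 → 96). Not NE.
(R2, C): Agent 1 gets 66, best alternative 52; Agent 2 gets 87, best alternative 84. No profitable deviation — NE.
(R2, R): Agent 1 can switch to R1 (48 → 61). Not NE.
(R3, L): Agent 1 can switch to R1 (34 → 96). Not NE.
(R3, C): Agent 1 can switch to R2 (18 → 66). Not NE.
(R3, R): Agent 1 can switch to R4 (63 → 72). Not NE.
(R4, L): Agent 1 can switch to R1 (47 → 96). Not NE.
(R4, C): Agent 1 can switch to R2 (52 → 66). Not NE.
(R4, R): Agent 1 gets 72, best alternative 63; Agent 2 gets 44, best alternative 35. No profitable deviation — NE.

The pure Nash equilibria are (R1, L); (R2, C); (R4, R).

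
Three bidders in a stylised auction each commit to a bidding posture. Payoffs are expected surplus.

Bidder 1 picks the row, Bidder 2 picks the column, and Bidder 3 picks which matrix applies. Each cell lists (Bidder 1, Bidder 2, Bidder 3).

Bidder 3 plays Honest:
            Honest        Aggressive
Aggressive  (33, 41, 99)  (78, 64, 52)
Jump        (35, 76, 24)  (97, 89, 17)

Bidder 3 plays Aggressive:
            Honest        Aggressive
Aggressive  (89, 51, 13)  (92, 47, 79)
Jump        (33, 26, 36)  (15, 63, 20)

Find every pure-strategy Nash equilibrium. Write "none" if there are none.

Bidder 1 against (Honest, Honest): payoffs 33, 35 → best response Jump.
Bidder 1 against (Honest, Aggressive): payoffs 89, 33 → best response Aggressive.
Bidder 1 against (Aggressive, Honest): payoffs 78, 97 → best response Jump.
Bidder 1 against (Aggressive, Aggressive): payoffs 92, 15 → best response Aggressive.
Bidder 2 against (Aggressive, Honest): payoffs 41, 64 → best response Aggressive.
Bidder 2 against (Aggressive, Aggressive): payoffs 51, 47 → best response Honest.
Bidder 2 against (Jump, Honest): payoffs 76, 89 → best response Aggressive.
Bidder 2 against (Jump, Aggressive): payoffs 26, 63 → best response Aggressive.
Bidder 3 against (Aggressive, Honest): payoffs 99, 13 → best response Honest.
Bidder 3 against (Aggressive, Aggressive): payoffs 52, 79 → best response Aggressive.
Bidder 3 against (Jump, Honest): payoffs 24, 36 → best response Aggressive.
Bidder 3 against (Jump, Aggressive): payoffs 17, 20 → best response Aggressive.
No profile is a mutual best response for all players.

This game has no pure Nash equilibrium.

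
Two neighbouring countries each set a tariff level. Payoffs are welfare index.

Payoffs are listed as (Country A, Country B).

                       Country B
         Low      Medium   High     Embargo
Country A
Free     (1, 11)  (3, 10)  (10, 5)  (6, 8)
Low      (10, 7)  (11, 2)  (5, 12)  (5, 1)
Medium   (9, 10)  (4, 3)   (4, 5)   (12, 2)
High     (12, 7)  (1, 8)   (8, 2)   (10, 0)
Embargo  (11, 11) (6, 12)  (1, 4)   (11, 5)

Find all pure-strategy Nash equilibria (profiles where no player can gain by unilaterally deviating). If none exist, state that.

There is no pure-strategy Nash equilibrium.

(Free, Low): Country A can switch to Low (1 → 10). Not NE.
(Free, Medium): Country A can switch to Low (3 → 11). Not NE.
(Free, High): Country B can switch to Low (5 → 11). Not NE.
(Free, Embargo): Country A can switch to Medium (6 → 12). Not NE.
(Low, Low): Country A can switch to High (10 → 12). Not NE.
(Low, Medium): Country B can switch to Low (2 → 7). Not NE.
(Low, High): Country A can switch to Free (5 → 10). Not NE.
(Low, Embargo): Country A can switch to Free (5 → 6). Not NE.
(The remaining 12 profiles each have a profitable deviation by the same check.)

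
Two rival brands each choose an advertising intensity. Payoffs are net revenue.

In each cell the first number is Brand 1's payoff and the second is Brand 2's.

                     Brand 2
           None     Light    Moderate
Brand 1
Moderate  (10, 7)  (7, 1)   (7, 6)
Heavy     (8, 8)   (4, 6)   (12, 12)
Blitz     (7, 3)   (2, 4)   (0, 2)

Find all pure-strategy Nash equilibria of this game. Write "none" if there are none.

Brand 1 against None: payoffs 10, 8, 7 → best response Moderate.
Brand 1 against Light: payoffs 7, 4, 2 → best response Moderate.
Brand 1 against Moderate: payoffs 7, 12, 0 → best response Heavy.
Brand 2 against Moderate: payoffs 7, 1, 6 → best response None.
Brand 2 against Heavy: payoffs 8, 6, 12 → best response Moderate.
Brand 2 against Blitz: payoffs 3, 4, 2 → best response Light.
Mutual best responses: (Moderate, None); (Heavy, Moderate).

The pure Nash equilibria are (Moderate, None), (Heavy, Moderate).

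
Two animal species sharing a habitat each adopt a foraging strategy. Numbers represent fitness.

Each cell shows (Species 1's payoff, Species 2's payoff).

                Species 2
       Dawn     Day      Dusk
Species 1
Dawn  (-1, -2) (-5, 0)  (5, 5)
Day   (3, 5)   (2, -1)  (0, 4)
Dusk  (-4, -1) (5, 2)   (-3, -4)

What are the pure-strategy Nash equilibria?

(Dawn, Dawn): Species 1 can switch to Day (-1 → 3). Not NE.
(Dawn, Day): Species 1 can switch to Day (-5 → 2). Not NE.
(Dawn, Dusk): Species 1 gets 5, best alternative 0; Species 2 gets 5, best alternative 0. No profitable deviation — NE.
(Day, Dawn): Species 1 gets 3, best alternative -1; Species 2 gets 5, best alternative 4. No profitable deviation — NE.
(Day, Day): Species 1 can switch to Dusk (2 → 5). Not NE.
(Day, Dusk): Species 1 can switch to Dawn (0 → 5). Not NE.
(Dusk, Dawn): Species 1 can switch to Dawn (-4 → -1). Not NE.
(Dusk, Day): Species 1 gets 5, best alternative 2; Species 2 gets 2, best alternative -1. No profitable deviation — NE.
(Dusk, Dusk): Species 1 can switch to Dawn (-3 → 5). Not NE.

The pure Nash equilibria are (Dawn, Dusk); (Day, Dawn); (Dusk, Day).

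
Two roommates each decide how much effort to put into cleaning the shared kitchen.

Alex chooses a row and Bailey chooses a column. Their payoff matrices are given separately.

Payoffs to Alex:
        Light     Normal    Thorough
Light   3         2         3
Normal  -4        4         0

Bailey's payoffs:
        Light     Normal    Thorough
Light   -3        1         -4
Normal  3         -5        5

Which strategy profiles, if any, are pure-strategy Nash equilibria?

For each player, find the best response to each opponent profile; mutual best responses are the pure NE.
Alex against Light: payoffs 3, -4 → best response Light.
Alex against Normal: payoffs 2, 4 → best response Normal.
Alex against Thorough: payoffs 3, 0 → best response Light.
Bailey against Light: payoffs -3, 1, -4 → best response Normal.
Bailey against Normal: payoffs 3, -5, 5 → best response Thorough.
No profile is a mutual best response for all players.

There is no pure-strategy Nash equilibrium.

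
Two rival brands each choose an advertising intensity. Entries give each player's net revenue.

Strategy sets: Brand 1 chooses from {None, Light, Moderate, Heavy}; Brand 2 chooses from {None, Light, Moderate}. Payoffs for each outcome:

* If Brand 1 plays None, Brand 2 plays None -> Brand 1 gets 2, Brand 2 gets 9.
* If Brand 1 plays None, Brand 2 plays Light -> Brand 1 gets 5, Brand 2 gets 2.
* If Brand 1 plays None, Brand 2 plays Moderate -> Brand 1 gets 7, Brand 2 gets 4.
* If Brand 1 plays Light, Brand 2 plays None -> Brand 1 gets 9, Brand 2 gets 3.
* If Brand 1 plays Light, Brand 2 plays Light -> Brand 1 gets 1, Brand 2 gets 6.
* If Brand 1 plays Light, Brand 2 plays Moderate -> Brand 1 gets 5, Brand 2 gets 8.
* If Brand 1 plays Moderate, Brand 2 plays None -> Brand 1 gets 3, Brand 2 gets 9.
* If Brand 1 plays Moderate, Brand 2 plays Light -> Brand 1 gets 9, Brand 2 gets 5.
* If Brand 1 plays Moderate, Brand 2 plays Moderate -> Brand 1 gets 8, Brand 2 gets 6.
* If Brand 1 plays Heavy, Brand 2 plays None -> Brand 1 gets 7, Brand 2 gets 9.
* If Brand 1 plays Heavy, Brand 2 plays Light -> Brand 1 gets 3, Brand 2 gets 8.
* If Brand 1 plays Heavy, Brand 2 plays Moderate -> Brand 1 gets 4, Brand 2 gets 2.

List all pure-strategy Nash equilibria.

For each strategy profile, look for a profitable unilateral deviation.
(None, None): Brand 1 can switch to Light (2 → 9). Not NE.
(None, Light): Brand 1 can switch to Moderate (5 → 9). Not NE.
(None, Moderate): Brand 1 can switch to Moderate (7 → 8). Not NE.
(Light, None): Brand 2 can switch to Light (3 → 6). Not NE.
(Light, Light): Brand 1 can switch to None (1 → 5). Not NE.
(Light, Moderate): Brand 1 can switch to None (5 → 7). Not NE.
(The remaining 6 profiles each have a profitable deviation by the same check.)

There is no pure-strategy Nash equilibrium.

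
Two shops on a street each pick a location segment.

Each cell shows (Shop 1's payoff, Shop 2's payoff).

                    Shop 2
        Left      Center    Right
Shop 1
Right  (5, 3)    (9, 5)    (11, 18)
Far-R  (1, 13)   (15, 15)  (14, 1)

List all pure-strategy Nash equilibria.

(Far-R, Center)

Mark each player's best response to every combination of opponents' strategies; a profile where every player is best-responding is a pure Nash equilibrium.
Shop 1 against Left: payoffs 5, 1 → best response Right.
Shop 1 against Center: payoffs 9, 15 → best response Far-R.
Shop 1 against Right: payoffs 11, 14 → best response Far-R.
Shop 2 against Right: payoffs 3, 5, 18 → best response Right.
Shop 2 against Far-R: payoffs 13, 15, 1 → best response Center.
Mutual best responses: (Far-R, Center).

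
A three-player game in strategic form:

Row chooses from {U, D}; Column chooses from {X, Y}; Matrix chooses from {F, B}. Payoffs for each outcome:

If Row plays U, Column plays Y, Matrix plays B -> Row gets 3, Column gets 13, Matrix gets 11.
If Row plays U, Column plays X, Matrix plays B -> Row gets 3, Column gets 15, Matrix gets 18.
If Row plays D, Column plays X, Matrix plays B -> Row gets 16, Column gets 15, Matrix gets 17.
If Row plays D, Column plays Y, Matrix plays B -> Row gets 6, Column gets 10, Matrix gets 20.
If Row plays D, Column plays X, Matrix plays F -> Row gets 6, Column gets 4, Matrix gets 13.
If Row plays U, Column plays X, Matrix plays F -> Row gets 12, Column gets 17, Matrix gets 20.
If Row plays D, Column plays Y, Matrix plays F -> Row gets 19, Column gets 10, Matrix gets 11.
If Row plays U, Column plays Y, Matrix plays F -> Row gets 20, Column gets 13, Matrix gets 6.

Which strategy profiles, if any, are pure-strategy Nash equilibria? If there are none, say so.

The pure Nash equilibria are (U, X, F), (D, X, B).

(U, X, F): Row gets 12, best alternative 6; Column gets 17, best alternative 13; Matrix gets 20, best alternative 18. No profitable deviation — NE.
(U, X, B): Row can switch to D (3 → 16). Not NE.
(U, Y, F): Column can switch to X (13 → 17). Not NE.
(U, Y, B): Row can switch to D (3 → 6). Not NE.
(D, X, F): Row can switch to U (6 → 12). Not NE.
(D, X, B): Row gets 16, best alternative 3; Column gets 15, best alternative 10; Matrix gets 17, best alternative 13. No profitable deviation — NE.
(D, Y, F): Row can switch to U (19 → 20). Not NE.
(D, Y, B): Column can switch to X (10 → 15). Not NE.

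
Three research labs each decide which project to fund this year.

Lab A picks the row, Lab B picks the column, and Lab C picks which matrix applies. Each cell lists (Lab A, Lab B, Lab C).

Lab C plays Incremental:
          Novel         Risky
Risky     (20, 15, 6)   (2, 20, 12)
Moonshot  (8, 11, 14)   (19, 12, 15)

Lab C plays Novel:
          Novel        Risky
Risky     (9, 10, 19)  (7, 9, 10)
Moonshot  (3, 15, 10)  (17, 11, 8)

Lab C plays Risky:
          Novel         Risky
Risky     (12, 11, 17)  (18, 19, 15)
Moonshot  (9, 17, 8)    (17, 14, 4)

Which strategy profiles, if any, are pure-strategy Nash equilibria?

The pure Nash equilibria are (Risky, Novel, Novel), (Risky, Risky, Risky), (Moonshot, Risky, Incremental).

(Risky, Novel, Incremental): Lab B can switch to Risky (15 → 20). Not NE.
(Risky, Novel, Novel): Lab A gets 9, best alternative 3; Lab B gets 10, best alternative 9; Lab C gets 19, best alternative 17. No profitable deviation — NE.
(Risky, Novel, Risky): Lab B can switch to Risky (11 → 19). Not NE.
(Risky, Risky, Incremental): Lab A can switch to Moonshot (2 → 19). Not NE.
(Risky, Risky, Novel): Lab A can switch to Moonshot (7 → 17). Not NE.
(Risky, Risky, Risky): Lab A gets 18, best alternative 17; Lab B gets 19, best alternative 11; Lab C gets 15, best alternative 12. No profitable deviation — NE.
(Moonshot, Novel, Incremental): Lab A can switch to Risky (8 → 20). Not NE.
(Moonshot, Novel, Novel): Lab A can switch to Risky (3 → 9). Not NE.
(Moonshot, Novel, Risky): Lab A can switch to Risky (9 → 12). Not NE.
(Moonshot, Risky, Incremental): Lab A gets 19, best alternative 2; Lab B gets 12, best alternative 11; Lab C gets 15, best alternative 8. No profitable deviation — NE.
(Moonshot, Risky, Novel): Lab B can switch to Novel (11 → 15). Not NE.
(Moonshot, Risky, Risky): Lab A can switch to Risky (17 → 18). Not NE.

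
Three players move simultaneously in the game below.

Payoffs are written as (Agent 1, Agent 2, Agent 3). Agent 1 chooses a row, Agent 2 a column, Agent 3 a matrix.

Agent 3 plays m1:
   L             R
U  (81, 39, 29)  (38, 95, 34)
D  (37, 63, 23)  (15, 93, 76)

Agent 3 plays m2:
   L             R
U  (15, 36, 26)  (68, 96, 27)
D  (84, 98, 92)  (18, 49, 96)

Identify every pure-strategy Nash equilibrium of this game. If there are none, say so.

(U, L, m1): Agent 2 can switch to R (39 → 95). Not NE.
(U, L, m2): Agent 1 can switch to D (15 → 84). Not NE.
(U, R, m1): Agent 1 gets 38, best alternative 15; Agent 2 gets 95, best alternative 39; Agent 3 gets 34, best alternative 27. No profitable deviation — NE.
(U, R, m2): Agent 3 can switch to m1 (27 → 34). Not NE.
(D, L, m1): Agent 1 can switch to U (37 → 81). Not NE.
(D, L, m2): Agent 1 gets 84, best alternative 15; Agent 2 gets 98, best alternative 49; Agent 3 gets 92, best alternative 23. No profitable deviation — NE.
(D, R, m1): Agent 1 can switch to U (15 → 38). Not NE.
(D, R, m2): Agent 1 can switch to U (18 → 68). Not NE.

The pure Nash equilibria are (U, R, m1) and (D, L, m2).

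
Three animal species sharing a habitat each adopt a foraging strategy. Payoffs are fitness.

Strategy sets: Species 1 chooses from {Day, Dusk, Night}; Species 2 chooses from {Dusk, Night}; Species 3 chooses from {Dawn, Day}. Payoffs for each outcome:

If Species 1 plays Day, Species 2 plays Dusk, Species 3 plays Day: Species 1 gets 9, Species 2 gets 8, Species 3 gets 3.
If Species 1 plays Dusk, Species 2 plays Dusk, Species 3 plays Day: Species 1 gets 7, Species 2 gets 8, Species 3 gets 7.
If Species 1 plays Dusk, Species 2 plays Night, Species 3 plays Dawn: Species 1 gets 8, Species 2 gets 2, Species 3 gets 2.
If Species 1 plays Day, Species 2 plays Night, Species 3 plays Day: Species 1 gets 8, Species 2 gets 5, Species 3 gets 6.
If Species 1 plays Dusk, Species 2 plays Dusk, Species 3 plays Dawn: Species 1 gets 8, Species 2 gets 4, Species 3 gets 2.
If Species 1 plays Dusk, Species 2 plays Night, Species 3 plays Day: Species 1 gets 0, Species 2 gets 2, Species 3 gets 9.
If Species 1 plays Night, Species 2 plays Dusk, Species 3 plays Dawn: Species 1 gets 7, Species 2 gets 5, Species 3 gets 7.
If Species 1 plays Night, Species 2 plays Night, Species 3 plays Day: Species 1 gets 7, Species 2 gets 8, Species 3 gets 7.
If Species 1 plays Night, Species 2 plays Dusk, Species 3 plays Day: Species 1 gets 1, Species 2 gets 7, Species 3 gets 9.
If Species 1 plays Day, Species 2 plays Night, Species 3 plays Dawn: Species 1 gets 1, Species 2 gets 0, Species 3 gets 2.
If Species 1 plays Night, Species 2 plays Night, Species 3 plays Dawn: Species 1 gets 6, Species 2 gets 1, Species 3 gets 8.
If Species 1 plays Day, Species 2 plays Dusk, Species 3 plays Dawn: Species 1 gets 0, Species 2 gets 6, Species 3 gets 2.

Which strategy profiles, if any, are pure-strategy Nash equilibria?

(Day, Dusk, Dawn): Species 1 can switch to Dusk (0 → 8). Not NE.
(Day, Dusk, Day): Species 1 gets 9, best alternative 7; Species 2 gets 8, best alternative 5; Species 3 gets 3, best alternative 2. No profitable deviation — NE.
(Day, Night, Dawn): Species 1 can switch to Dusk (1 → 8). Not NE.
(Day, Night, Day): Species 2 can switch to Dusk (5 → 8). Not NE.
(Dusk, Dusk, Dawn): Species 3 can switch to Day (2 → 7). Not NE.
(Dusk, Dusk, Day): Species 1 can switch to Day (7 → 9). Not NE.
(Dusk, Night, Dawn): Species 2 can switch to Dusk (2 → 4). Not NE.
(The remaining 5 profiles each have a profitable deviation by the same check.)

(Day, Dusk, Day)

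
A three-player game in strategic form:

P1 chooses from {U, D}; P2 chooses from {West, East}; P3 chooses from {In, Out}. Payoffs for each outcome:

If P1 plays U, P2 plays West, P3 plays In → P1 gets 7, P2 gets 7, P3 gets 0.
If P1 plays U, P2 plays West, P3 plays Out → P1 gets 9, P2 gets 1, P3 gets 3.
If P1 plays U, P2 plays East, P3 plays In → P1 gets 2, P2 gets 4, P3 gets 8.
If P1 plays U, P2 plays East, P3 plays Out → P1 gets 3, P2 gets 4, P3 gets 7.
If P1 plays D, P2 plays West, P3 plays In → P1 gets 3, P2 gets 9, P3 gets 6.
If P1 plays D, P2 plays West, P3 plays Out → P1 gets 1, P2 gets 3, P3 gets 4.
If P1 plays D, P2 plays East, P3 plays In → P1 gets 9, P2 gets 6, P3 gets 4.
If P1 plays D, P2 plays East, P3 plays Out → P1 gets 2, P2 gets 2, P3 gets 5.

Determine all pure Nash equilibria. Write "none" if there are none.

For each strategy profile, look for a profitable unilateral deviation.
(U, West, In): P3 can switch to Out (0 → 3). Not NE.
(U, West, Out): P2 can switch to East (1 → 4). Not NE.
(U, East, In): P1 can switch to D (2 → 9). Not NE.
(U, East, Out): P3 can switch to In (7 → 8). Not NE.
(D, West, In): P1 can switch to U (3 → 7). Not NE.
(D, West, Out): P1 can switch to U (1 → 9). Not NE.
(D, East, In): P2 can switch to West (6 → 9). Not NE.
(D, East, Out): P1 can switch to U (2 → 3). Not NE.

none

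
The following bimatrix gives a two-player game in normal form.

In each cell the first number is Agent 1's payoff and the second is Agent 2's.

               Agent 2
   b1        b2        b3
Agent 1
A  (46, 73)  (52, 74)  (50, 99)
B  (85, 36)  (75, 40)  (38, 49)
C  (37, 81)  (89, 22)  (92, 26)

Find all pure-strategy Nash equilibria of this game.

Check each profile: it is a Nash equilibrium iff no player can strictly gain by switching unilaterally.
(A, b1): Agent 1 can switch to B (46 → 85). Not NE.
(A, b2): Agent 1 can switch to B (52 → 75). Not NE.
(A, b3): Agent 1 can switch to C (50 → 92). Not NE.
(B, b1): Agent 2 can switch to b2 (36 → 40). Not NE.
(B, b2): Agent 1 can switch to C (75 → 89). Not NE.
(B, b3): Agent 1 can switch to A (38 → 50). Not NE.
(C, b1): Agent 1 can switch to A (37 → 46). Not NE.
(C, b2): Agent 2 can switch to b1 (22 → 81). Not NE.
(C, b3): Agent 2 can switch to b1 (26 → 81). Not NE.

There is no pure-strategy Nash equilibrium.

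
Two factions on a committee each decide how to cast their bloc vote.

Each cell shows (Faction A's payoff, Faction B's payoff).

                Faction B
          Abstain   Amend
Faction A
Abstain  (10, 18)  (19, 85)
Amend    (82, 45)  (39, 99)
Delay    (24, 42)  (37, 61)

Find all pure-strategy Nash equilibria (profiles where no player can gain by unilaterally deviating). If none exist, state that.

Pure NE: (Amend, Amend)

Faction A against Abstain: payoffs 10, 82, 24 → best response Amend.
Faction A against Amend: payoffs 19, 39, 37 → best response Amend.
Faction B against Abstain: payoffs 18, 85 → best response Amend.
Faction B against Amend: payoffs 45, 99 → best response Amend.
Faction B against Delay: payoffs 42, 61 → best response Amend.
Mutual best responses: (Amend, Amend).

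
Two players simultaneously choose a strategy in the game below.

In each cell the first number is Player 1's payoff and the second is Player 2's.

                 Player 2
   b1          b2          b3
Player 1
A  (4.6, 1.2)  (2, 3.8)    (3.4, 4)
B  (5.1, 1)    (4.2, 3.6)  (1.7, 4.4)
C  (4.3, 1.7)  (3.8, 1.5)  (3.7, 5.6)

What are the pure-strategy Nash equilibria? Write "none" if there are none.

Pure NE: (C, b3)

Player 1 against b1: payoffs 4.6, 5.1, 4.3 → best response B.
Player 1 against b2: payoffs 2, 4.2, 3.8 → best response B.
Player 1 against b3: payoffs 3.4, 1.7, 3.7 → best response C.
Player 2 against A: payoffs 1.2, 3.8, 4 → best response b3.
Player 2 against B: payoffs 1, 3.6, 4.4 → best response b3.
Player 2 against C: payoffs 1.7, 1.5, 5.6 → best response b3.
Mutual best responses: (C, b3).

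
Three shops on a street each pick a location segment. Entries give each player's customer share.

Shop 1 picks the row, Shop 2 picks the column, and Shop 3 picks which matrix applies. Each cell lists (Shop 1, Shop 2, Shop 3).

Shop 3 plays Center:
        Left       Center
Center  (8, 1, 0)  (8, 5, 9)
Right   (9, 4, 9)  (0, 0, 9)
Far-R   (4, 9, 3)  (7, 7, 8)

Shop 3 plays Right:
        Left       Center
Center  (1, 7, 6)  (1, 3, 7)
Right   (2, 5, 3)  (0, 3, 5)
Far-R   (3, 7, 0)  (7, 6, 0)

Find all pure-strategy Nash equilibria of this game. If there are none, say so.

(Center, Center, Center); (Right, Left, Center)

For each player, find the best response to each opponent profile; mutual best responses are the pure NE.
Shop 1 against (Left, Center): payoffs 8, 9, 4 → best response Right.
Shop 1 against (Left, Right): payoffs 1, 2, 3 → best response Far-R.
Shop 1 against (Center, Center): payoffs 8, 0, 7 → best response Center.
Shop 1 against (Center, Right): payoffs 1, 0, 7 → best response Far-R.
Shop 2 against (Center, Center): payoffs 1, 5 → best response Center.
Shop 2 against (Center, Right): payoffs 7, 3 → best response Left.
Shop 2 against (Right, Center): payoffs 4, 0 → best response Left.
Shop 2 against (Right, Right): payoffs 5, 3 → best response Left.
Shop 2 against (Far-R, Center): payoffs 9, 7 → best response Left.
Shop 2 against (Far-R, Right): payoffs 7, 6 → best response Left.
Shop 3 against (Center, Left): payoffs 0, 6 → best response Right.
Shop 3 against (Center, Center): payoffs 9, 7 → best response Center.
Shop 3 against (Right, Left): payoffs 9, 3 → best response Center.
Shop 3 against (Right, Center): payoffs 9, 5 → best response Center.
Shop 3 against (Far-R, Left): payoffs 3, 0 → best response Center.
Shop 3 against (Far-R, Center): payoffs 8, 0 → best response Center.
Mutual best responses: (Center, Center, Center); (Right, Left, Center).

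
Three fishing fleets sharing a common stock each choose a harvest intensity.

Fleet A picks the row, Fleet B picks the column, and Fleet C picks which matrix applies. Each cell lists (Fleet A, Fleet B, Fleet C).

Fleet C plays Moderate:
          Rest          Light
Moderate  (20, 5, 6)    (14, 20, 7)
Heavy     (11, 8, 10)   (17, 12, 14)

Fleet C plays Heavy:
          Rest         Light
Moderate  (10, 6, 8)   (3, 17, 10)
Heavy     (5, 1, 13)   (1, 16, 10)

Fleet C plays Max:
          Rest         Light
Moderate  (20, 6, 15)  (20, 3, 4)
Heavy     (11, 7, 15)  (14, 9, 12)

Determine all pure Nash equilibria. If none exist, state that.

Fleet A against (Rest, Moderate): payoffs 20, 11 → best response Moderate.
Fleet A against (Rest, Heavy): payoffs 10, 5 → best response Moderate.
Fleet A against (Rest, Max): payoffs 20, 11 → best response Moderate.
Fleet A against (Light, Moderate): payoffs 14, 17 → best response Heavy.
Fleet A against (Light, Heavy): payoffs 3, 1 → best response Moderate.
Fleet A against (Light, Max): payoffs 20, 14 → best response Moderate.
Fleet B against (Moderate, Moderate): payoffs 5, 20 → best response Light.
Fleet B against (Moderate, Heavy): payoffs 6, 17 → best response Light.
Fleet B against (Moderate, Max): payoffs 6, 3 → best response Rest.
Fleet B against (Heavy, Moderate): payoffs 8, 12 → best response Light.
Fleet B against (Heavy, Heavy): payoffs 1, 16 → best response Light.
Fleet B against (Heavy, Max): payoffs 7, 9 → best response Light.
Fleet C against (Moderate, Rest): payoffs 6, 8, 15 → best response Max.
Fleet C against (Moderate, Light): payoffs 7, 10, 4 → best response Heavy.
Fleet C against (Heavy, Rest): payoffs 10, 13, 15 → best response Max.
Fleet C against (Heavy, Light): payoffs 14, 10, 12 → best response Moderate.
Mutual best responses: (Moderate, Rest, Max); (Moderate, Light, Heavy); (Heavy, Light, Moderate).

(Moderate, Rest, Max), (Moderate, Light, Heavy), (Heavy, Light, Moderate)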